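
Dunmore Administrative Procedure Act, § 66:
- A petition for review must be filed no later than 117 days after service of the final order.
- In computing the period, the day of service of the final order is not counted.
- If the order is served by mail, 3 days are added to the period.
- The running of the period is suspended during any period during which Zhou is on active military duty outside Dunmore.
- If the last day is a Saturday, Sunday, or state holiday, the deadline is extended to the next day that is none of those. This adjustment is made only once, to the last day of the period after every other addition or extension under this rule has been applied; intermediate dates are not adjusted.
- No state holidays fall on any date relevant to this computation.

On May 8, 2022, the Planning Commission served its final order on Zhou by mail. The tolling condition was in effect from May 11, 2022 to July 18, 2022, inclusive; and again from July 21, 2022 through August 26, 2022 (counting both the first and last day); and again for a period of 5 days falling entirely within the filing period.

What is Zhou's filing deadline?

December 26, 2022

117 days after May 8, 2022 is September 2, 2022.
Service was by mail, adding 3 days: September 2, 2022 + 3 days = September 5, 2022.
From May 11, 2022 through July 18, 2022 inclusive is 69 days; tolling adds 69 days: September 5, 2022 + 69 days = November 13, 2022.
From July 21, 2022 through August 26, 2022 inclusive is 37 days; tolling adds 37 days: November 13, 2022 + 37 days = December 20, 2022.
Tolling adds 5 days: December 20, 2022 + 5 days = December 25, 2022.
December 25, 2022 is Sunday. The next qualifying day is December 26, 2022.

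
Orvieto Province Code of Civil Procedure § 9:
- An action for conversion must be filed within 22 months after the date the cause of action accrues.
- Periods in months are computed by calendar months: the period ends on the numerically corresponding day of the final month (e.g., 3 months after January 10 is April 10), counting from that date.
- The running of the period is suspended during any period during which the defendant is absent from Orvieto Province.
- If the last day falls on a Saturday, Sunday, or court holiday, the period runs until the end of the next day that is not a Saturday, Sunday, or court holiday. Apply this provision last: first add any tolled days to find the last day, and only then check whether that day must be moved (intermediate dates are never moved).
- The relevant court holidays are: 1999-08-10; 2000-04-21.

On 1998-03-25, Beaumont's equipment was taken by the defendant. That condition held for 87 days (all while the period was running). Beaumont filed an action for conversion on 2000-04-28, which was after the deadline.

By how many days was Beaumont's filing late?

4 days

22 months after 1998-03-25 is January 25, 2000.
Tolling adds 87 days: January 25, 2000 + 87 days = April 21, 2000.
April 21, 2000 is a listed holiday; April 22, 2000 is Saturday; April 23, 2000 is Sunday. The next qualifying day is April 24, 2000.
The deadline is April 24, 2000; from April 24, 2000 to April 28, 2000 is 4 days.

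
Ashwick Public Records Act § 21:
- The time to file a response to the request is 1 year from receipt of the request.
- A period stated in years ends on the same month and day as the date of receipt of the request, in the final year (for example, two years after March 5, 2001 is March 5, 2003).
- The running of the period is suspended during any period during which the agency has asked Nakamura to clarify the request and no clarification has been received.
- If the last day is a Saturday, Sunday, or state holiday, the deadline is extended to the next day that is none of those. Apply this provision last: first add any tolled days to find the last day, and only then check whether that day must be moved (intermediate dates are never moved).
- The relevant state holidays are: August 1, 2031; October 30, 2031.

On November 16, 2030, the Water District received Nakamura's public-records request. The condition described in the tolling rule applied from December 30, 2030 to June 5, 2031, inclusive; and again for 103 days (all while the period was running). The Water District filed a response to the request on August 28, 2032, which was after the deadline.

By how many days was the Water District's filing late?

25 days

1 year after November 16, 2030 is November 16, 2031.
From December 30, 2030 through June 5, 2031 inclusive is 158 days; tolling adds 158 days: November 16, 2031 + 158 days = April 22, 2032.
Tolling adds 103 days: April 22, 2032 + 103 days = August 3, 2032.
August 3, 2032 is a Tuesday and not a state holiday, so no extension applies.
The deadline is August 3, 2032; from August 3, 2032 to August 28, 2032 is 25 days.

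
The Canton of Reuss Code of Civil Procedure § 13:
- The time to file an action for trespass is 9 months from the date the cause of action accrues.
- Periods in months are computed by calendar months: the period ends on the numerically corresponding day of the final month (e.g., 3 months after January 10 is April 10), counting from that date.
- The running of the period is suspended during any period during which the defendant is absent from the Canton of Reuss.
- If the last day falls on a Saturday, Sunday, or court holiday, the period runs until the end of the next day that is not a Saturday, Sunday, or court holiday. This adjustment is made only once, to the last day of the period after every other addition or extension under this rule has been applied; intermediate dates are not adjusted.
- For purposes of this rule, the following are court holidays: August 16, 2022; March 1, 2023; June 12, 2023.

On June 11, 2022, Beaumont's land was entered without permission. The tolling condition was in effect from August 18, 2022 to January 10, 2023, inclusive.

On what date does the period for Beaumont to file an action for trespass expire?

August 4, 2023

9 months after June 11, 2022 is March 11, 2023.
From August 18, 2022 through January 10, 2023 inclusive is 146 days; tolling adds 146 days: March 11, 2023 + 146 days = August 4, 2023.
August 4, 2023 is a Friday and not a court holiday, so no extension applies.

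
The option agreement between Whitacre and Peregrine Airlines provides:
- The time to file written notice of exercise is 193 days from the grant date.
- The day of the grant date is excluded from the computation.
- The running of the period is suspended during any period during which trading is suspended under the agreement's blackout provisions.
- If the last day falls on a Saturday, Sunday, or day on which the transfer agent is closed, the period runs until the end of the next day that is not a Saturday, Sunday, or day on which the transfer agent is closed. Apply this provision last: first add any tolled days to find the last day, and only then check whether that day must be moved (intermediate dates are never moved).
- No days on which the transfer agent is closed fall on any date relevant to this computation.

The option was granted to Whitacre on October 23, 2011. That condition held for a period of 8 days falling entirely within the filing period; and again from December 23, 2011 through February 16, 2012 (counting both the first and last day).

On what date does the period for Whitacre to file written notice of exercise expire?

193 days after October 23, 2011 is May 3, 2012.
Tolling adds 8 days: May 3, 2012 + 8 days = May 11, 2012.
From December 23, 2011 through February 16, 2012 inclusive is 56 days; tolling adds 56 days: May 11, 2012 + 56 days = July 6, 2012.
July 6, 2012 is a Friday and not a day on which the transfer agent is closed, so no extension applies.

July 6, 2012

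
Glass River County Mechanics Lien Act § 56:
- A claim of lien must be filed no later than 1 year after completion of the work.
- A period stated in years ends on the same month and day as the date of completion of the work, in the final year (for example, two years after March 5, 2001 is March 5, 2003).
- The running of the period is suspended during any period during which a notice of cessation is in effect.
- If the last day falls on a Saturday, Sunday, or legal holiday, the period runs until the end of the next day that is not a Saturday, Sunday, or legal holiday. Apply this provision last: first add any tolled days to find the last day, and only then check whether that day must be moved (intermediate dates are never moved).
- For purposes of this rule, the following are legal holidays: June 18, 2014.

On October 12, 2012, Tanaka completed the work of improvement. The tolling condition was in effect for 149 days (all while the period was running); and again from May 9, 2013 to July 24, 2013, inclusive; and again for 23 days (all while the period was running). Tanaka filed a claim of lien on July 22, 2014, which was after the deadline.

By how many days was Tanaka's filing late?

1 year after October 12, 2012 is October 12, 2013.
Tolling adds 149 days: October 12, 2013 + 149 days = March 10, 2014.
From May 9, 2013 through July 24, 2013 inclusive is 77 days; tolling adds 77 days: March 10, 2014 + 77 days = May 26, 2014.
Tolling adds 23 days: May 26, 2014 + 23 days = June 18, 2014.
June 18, 2014 is a listed holiday. The next qualifying day is June 19, 2014.
The deadline is June 19, 2014; from June 19, 2014 to July 22, 2014 is 33 days.

33 days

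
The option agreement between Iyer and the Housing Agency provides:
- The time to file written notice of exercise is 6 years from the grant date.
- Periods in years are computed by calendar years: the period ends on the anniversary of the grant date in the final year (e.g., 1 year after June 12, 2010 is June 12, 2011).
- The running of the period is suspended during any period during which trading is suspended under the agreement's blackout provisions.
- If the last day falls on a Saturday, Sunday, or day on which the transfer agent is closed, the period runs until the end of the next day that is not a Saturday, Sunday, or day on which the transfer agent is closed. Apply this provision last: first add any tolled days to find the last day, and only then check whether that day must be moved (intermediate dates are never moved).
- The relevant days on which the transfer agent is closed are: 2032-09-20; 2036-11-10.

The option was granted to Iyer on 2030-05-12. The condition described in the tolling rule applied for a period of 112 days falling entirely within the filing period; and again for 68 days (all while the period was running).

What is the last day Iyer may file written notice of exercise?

November 11, 2036

6 years after 2030-05-12 is May 12, 2036.
Tolling adds 112 days: May 12, 2036 + 112 days = September 1, 2036.
Tolling adds 68 days: September 1, 2036 + 68 days = November 8, 2036.
November 8, 2036 is Saturday; November 9, 2036 is Sunday; November 10, 2036 is a listed holiday. The next qualifying day is November 11, 2036.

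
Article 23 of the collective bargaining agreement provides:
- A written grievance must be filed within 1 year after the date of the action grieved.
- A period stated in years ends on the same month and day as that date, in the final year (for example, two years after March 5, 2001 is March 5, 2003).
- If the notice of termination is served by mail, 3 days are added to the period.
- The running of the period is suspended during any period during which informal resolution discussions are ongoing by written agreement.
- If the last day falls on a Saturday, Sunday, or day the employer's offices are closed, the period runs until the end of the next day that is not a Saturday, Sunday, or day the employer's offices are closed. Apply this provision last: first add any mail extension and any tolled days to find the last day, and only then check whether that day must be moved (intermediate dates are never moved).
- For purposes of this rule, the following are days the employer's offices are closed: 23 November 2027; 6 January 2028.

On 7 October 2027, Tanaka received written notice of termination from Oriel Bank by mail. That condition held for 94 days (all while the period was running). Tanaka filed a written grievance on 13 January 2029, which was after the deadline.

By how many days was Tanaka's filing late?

1 year after 7 October 2027 is October 7, 2028.
Service was by mail, adding 3 days: October 7, 2028 + 3 days = October 10, 2028.
Tolling adds 94 days: October 10, 2028 + 94 days = January 12, 2029.
January 12, 2029 is a Friday and not a day the employer's offices are closed, so no extension applies.
The deadline is January 12, 2029; from January 12, 2029 to January 13, 2029 is 1 days.

1 day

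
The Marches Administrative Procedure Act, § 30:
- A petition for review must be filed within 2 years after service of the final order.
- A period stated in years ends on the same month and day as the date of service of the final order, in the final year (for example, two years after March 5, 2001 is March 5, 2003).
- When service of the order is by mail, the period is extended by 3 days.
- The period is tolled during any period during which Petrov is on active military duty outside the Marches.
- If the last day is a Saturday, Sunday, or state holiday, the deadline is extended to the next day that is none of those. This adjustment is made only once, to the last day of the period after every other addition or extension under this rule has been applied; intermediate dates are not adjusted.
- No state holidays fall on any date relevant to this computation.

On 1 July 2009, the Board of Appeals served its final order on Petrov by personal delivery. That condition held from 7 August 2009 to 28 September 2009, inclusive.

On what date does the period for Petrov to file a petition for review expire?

2 years after 1 July 2009 is July 1, 2011.
Service was not by mail, so no mail extension applies.
From August 7, 2009 through September 28, 2009 inclusive is 53 days; tolling adds 53 days: July 1, 2011 + 53 days = August 23, 2011.
August 23, 2011 is a Tuesday and not a state holiday, so no extension applies.

August 23, 2011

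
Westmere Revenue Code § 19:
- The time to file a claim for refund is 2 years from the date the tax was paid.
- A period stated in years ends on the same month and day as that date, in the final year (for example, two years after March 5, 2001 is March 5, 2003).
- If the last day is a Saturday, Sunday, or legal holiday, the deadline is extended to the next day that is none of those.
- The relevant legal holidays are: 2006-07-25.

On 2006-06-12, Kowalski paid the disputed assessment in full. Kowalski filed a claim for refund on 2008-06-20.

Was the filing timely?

No

2 years after 2006-06-12 is June 12, 2008.
June 12, 2008 is a Thursday and not a legal holiday, so no extension applies.
The deadline is June 12, 2008; the filing on June 20, 2008 is after that date.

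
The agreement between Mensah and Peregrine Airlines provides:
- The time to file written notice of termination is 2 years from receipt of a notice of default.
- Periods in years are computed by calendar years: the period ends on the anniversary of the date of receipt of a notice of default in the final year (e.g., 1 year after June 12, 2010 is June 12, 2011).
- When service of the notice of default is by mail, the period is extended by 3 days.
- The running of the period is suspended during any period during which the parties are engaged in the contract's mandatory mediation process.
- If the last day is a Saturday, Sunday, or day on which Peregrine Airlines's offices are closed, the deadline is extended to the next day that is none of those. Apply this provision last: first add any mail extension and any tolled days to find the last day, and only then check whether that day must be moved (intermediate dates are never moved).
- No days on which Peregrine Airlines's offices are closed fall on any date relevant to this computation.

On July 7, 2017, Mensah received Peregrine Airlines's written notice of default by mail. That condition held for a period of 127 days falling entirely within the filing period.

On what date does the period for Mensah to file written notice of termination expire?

November 14, 2019

2 years after July 7, 2017 is July 7, 2019.
Service was by mail, adding 3 days: July 7, 2019 + 3 days = July 10, 2019.
Tolling adds 127 days: July 10, 2019 + 127 days = November 14, 2019.
November 14, 2019 is a Thursday and not a day on which Peregrine Airlines's offices are closed, so no extension applies.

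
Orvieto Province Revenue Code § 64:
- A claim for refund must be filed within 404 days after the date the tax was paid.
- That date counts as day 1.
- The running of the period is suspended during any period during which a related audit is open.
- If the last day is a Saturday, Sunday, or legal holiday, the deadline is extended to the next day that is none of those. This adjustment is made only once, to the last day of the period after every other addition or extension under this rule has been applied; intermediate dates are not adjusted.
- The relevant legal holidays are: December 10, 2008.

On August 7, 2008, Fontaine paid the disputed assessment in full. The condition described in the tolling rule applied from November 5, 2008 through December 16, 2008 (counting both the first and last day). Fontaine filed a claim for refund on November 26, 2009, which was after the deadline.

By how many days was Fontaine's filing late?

31 days

Counting August 7, 2008 as day 1, day 404 is September 14, 2009.
From November 5, 2008 through December 16, 2008 inclusive is 42 days; tolling adds 42 days: September 14, 2009 + 42 days = October 26, 2009.
October 26, 2009 is a Monday and not a legal holiday, so no extension applies.
The deadline is October 26, 2009; from October 26, 2009 to November 26, 2009 is 31 days.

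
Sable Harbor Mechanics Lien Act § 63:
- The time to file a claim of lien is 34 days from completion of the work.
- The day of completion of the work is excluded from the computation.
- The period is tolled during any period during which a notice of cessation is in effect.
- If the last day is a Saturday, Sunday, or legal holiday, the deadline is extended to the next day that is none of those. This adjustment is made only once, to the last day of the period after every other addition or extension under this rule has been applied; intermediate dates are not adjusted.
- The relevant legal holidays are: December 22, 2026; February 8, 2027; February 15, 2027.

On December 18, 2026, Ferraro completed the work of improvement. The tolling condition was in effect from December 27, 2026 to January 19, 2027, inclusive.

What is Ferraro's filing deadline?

February 16, 2027

34 days after December 18, 2026 is January 21, 2027.
From December 27, 2026 through January 19, 2027 inclusive is 24 days; tolling adds 24 days: January 21, 2027 + 24 days = February 14, 2027.
February 14, 2027 is Sunday; February 15, 2027 is a listed holiday. The next qualifying day is February 16, 2027.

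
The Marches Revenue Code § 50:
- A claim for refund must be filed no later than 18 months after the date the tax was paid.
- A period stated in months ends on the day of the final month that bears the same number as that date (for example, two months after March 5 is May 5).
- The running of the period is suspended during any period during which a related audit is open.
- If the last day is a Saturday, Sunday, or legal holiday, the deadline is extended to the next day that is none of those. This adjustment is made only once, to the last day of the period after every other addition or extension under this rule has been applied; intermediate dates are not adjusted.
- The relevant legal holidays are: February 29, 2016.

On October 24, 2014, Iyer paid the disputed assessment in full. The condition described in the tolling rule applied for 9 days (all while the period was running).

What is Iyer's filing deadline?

18 months after October 24, 2014 is April 24, 2016.
Tolling adds 9 days: April 24, 2016 + 9 days = May 3, 2016.
May 3, 2016 is a Tuesday and not a legal holiday, so no extension applies.

May 3, 2016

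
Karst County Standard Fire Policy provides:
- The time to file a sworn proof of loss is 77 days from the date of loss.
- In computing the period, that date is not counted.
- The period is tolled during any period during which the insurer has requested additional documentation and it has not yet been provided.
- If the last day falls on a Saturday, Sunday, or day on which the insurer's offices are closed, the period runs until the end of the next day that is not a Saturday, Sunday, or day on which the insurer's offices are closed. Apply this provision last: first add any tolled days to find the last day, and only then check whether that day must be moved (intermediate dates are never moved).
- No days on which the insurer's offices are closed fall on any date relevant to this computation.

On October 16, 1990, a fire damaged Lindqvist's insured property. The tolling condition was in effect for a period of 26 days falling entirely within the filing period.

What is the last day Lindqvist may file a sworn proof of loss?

January 28, 1991

77 days after October 16, 1990 is January 1, 1991.
Tolling adds 26 days: January 1, 1991 + 26 days = January 27, 1991.
January 27, 1991 is Sunday. The next qualifying day is January 28, 1991.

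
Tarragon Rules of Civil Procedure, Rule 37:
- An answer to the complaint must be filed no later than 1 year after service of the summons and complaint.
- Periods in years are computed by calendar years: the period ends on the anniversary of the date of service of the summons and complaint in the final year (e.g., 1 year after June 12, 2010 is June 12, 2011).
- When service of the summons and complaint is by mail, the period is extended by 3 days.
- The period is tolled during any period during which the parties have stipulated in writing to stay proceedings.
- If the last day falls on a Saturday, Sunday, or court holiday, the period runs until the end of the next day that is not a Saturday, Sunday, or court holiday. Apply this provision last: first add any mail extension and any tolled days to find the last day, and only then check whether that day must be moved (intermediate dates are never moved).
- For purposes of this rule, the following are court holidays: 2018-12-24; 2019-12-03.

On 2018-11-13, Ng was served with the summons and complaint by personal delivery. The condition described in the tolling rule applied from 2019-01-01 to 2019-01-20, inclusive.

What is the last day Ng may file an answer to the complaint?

December 4, 2019

1 year after 2018-11-13 is November 13, 2019.
Service was not by mail, so no mail extension applies.
From January 1, 2019 through January 20, 2019 inclusive is 20 days; tolling adds 20 days: November 13, 2019 + 20 days = December 3, 2019.
December 3, 2019 is a listed holiday. The next qualifying day is December 4, 2019.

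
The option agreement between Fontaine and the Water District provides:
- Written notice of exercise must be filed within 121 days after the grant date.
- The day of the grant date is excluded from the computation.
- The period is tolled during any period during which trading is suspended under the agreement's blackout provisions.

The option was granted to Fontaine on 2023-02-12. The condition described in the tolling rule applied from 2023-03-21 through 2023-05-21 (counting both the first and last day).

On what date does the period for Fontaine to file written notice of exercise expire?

121 days after 2023-02-12 is June 13, 2023.
From March 21, 2023 through May 21, 2023 inclusive is 62 days; tolling adds 62 days: June 13, 2023 + 62 days = August 14, 2023.

August 14, 2023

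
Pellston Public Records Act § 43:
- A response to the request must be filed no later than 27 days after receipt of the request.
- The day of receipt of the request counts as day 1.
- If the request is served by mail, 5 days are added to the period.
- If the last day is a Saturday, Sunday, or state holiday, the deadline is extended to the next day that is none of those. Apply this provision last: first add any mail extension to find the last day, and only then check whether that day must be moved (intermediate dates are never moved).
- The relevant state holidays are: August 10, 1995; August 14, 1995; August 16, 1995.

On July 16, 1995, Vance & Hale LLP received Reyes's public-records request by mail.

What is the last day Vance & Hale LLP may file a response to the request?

Counting July 16, 1995 as day 1, day 27 is August 11, 1995.
Service was by mail, adding 5 days: August 11, 1995 + 5 days = August 16, 1995.
August 16, 1995 is a listed holiday. The next qualifying day is August 17, 1995.

August 17, 1995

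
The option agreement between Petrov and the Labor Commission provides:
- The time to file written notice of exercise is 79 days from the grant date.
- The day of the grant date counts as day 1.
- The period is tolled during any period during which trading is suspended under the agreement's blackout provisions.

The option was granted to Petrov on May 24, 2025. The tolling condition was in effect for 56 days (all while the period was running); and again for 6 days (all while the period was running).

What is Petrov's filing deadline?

October 11, 2025

Counting May 24, 2025 as day 1, day 79 is August 10, 2025.
Tolling adds 56 days: August 10, 2025 + 56 days = October 5, 2025.
Tolling adds 6 days: October 5, 2025 + 6 days = October 11, 2025.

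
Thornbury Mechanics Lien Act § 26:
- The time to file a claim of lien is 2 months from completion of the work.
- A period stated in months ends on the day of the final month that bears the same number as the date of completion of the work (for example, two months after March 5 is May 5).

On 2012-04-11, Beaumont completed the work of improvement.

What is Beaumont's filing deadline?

June 11, 2012

2 months after 2012-04-11 is June 11, 2012.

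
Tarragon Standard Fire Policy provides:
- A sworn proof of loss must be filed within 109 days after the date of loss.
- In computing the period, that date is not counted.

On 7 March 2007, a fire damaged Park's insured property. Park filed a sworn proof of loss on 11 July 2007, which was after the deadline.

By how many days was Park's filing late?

17 days

109 days after 7 March 2007 is June 24, 2007.
The deadline is June 24, 2007; from June 24, 2007 to July 11, 2007 is 17 days.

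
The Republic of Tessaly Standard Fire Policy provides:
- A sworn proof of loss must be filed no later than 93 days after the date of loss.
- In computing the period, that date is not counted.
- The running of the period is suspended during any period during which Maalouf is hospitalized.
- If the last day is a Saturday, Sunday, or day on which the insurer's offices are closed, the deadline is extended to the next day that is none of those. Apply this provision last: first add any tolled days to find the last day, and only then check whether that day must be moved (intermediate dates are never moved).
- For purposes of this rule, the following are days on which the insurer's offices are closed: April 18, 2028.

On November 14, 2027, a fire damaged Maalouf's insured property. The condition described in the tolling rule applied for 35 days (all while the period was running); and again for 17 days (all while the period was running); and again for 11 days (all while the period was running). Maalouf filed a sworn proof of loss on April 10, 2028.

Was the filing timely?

93 days after November 14, 2027 is February 15, 2028.
Tolling adds 35 days: February 15, 2028 + 35 days = March 21, 2028.
Tolling adds 17 days: March 21, 2028 + 17 days = April 7, 2028.
Tolling adds 11 days: April 7, 2028 + 11 days = April 18, 2028.
April 18, 2028 is a listed holiday. The next qualifying day is April 19, 2028.
The deadline is April 19, 2028; the filing on April 10, 2028 is on or before that date.

Yes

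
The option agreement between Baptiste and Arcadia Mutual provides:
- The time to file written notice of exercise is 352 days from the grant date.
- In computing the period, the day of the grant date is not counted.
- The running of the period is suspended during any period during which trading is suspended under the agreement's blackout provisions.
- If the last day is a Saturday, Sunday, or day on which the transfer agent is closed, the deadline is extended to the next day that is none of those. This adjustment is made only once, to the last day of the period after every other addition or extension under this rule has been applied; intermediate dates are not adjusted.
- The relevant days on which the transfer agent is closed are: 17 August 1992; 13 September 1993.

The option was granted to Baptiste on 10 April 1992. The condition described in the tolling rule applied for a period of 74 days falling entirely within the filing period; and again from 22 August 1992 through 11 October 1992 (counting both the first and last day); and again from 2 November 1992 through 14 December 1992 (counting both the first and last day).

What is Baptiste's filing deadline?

September 14, 1993

352 days after 10 April 1992 is March 28, 1993.
Tolling adds 74 days: March 28, 1993 + 74 days = June 10, 1993.
From August 22, 1992 through October 11, 1992 inclusive is 51 days; tolling adds 51 days: June 10, 1993 + 51 days = July 31, 1993.
From November 2, 1992 through December 14, 1992 inclusive is 43 days; tolling adds 43 days: July 31, 1993 + 43 days = September 12, 1993.
September 12, 1993 is Sunday; September 13, 1993 is a listed holiday. The next qualifying day is September 14, 1993.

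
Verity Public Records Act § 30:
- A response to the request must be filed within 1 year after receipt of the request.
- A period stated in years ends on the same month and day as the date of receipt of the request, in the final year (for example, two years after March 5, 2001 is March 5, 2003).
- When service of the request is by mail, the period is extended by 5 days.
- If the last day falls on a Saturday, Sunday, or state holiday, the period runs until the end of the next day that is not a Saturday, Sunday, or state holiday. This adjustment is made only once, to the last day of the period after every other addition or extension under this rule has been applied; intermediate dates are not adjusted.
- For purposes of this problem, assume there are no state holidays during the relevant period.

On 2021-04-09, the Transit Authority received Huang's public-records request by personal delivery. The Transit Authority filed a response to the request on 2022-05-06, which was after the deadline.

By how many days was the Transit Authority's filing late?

1 year after 2021-04-09 is April 9, 2022.
Service was not by mail, so no mail extension applies.
April 9, 2022 is Saturday; April 10, 2022 is Sunday. The next qualifying day is April 11, 2022.
The deadline is April 11, 2022; from April 11, 2022 to May 6, 2022 is 25 days.

25 days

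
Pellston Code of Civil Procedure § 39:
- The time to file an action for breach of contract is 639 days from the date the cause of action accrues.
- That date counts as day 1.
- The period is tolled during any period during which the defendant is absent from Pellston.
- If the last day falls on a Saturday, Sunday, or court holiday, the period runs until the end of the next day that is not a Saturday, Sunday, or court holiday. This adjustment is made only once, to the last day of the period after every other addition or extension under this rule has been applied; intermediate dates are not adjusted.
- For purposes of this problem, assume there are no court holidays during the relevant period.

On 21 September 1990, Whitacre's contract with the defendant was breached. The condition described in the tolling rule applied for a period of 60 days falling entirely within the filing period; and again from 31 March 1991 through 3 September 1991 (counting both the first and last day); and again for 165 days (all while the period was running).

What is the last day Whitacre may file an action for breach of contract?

Counting 21 September 1990 as day 1, day 639 is June 20, 1992.
Tolling adds 60 days: June 20, 1992 + 60 days = August 19, 1992.
From March 31, 1991 through September 3, 1991 inclusive is 157 days; tolling adds 157 days: August 19, 1992 + 157 days = January 23, 1993.
Tolling adds 165 days: January 23, 1993 + 165 days = July 7, 1993.
July 7, 1993 is a Wednesday and not a court holiday, so no extension applies.

July 7, 1993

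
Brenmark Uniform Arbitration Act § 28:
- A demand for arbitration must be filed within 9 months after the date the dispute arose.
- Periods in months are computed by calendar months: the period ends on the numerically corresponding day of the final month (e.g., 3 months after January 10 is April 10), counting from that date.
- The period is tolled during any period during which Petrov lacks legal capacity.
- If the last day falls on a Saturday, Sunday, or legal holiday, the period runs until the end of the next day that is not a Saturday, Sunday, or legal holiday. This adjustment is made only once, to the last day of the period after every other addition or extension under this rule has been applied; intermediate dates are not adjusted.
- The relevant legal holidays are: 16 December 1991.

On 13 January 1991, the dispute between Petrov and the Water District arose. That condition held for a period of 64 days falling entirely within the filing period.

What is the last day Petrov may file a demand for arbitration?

9 months after 13 January 1991 is October 13, 1991.
Tolling adds 64 days: October 13, 1991 + 64 days = December 16, 1991.
December 16, 1991 is a listed holiday. The next qualifying day is December 17, 1991.

December 17, 1991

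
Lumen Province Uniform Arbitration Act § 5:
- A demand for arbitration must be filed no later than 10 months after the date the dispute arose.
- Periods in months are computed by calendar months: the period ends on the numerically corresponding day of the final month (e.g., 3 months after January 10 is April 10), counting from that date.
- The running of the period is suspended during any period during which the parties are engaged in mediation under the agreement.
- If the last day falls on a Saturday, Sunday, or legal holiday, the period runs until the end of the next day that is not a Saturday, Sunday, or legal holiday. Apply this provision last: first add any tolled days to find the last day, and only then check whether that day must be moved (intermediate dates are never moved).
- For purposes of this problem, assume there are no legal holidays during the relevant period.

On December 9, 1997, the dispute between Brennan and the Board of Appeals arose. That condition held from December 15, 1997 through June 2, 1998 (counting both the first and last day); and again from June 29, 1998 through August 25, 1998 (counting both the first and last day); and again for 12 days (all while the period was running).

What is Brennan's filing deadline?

June 7, 1999

10 months after December 9, 1997 is October 9, 1998.
From December 15, 1997 through June 2, 1998 inclusive is 170 days; tolling adds 170 days: October 9, 1998 + 170 days = March 28, 1999.
From June 29, 1998 through August 25, 1998 inclusive is 58 days; tolling adds 58 days: March 28, 1999 + 58 days = May 25, 1999.
Tolling adds 12 days: May 25, 1999 + 12 days = June 6, 1999.
June 6, 1999 is Sunday. The next qualifying day is June 7, 1999.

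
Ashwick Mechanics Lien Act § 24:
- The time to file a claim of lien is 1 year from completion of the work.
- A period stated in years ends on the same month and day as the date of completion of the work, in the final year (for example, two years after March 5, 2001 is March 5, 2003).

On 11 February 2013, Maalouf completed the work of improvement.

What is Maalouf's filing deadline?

February 11, 2014

1 year after 11 February 2013 is February 11, 2014.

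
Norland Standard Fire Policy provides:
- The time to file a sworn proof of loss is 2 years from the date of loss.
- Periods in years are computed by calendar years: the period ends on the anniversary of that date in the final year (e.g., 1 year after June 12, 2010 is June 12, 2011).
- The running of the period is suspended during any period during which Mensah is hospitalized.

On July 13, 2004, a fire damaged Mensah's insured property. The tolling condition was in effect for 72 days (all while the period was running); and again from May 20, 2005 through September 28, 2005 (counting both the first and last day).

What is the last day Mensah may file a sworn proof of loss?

February 2, 2007

2 years after July 13, 2004 is July 13, 2006.
Tolling adds 72 days: July 13, 2006 + 72 days = September 23, 2006.
From May 20, 2005 through September 28, 2005 inclusive is 132 days; tolling adds 132 days: September 23, 2006 + 132 days = February 2, 2007.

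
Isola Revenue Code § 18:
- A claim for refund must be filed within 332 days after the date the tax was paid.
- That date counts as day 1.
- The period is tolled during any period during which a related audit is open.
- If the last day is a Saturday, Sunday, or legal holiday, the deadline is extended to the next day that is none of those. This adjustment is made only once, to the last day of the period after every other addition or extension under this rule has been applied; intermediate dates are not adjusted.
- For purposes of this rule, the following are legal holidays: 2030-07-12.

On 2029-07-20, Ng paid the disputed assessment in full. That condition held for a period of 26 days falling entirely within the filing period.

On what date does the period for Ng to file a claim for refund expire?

Counting 2029-07-20 as day 1, day 332 is June 16, 2030.
Tolling adds 26 days: June 16, 2030 + 26 days = July 12, 2030.
July 12, 2030 is a listed holiday; July 13, 2030 is Saturday; July 14, 2030 is Sunday. The next qualifying day is July 15, 2030.

July 15, 2030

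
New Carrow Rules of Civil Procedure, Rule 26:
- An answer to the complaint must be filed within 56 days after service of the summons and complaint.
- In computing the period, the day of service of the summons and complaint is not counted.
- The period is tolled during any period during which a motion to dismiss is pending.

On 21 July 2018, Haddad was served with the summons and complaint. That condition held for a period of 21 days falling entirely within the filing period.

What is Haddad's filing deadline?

October 6, 2018

56 days after 21 July 2018 is September 15, 2018.
Tolling adds 21 days: September 15, 2018 + 21 days = October 6, 2018.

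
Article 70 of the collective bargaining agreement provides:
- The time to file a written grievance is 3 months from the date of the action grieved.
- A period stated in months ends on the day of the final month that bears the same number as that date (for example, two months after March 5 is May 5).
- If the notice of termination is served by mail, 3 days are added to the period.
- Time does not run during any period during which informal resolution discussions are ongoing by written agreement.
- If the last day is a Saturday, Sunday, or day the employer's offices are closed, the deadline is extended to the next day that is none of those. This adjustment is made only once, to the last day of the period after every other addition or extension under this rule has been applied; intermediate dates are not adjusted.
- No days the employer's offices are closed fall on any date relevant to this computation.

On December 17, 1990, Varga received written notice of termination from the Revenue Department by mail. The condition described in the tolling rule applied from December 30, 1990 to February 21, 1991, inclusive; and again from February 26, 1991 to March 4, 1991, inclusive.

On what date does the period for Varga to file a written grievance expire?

May 20, 1991

3 months after December 17, 1990 is March 17, 1991.
Service was by mail, adding 3 days: March 17, 1991 + 3 days = March 20, 1991.
From December 30, 1990 through February 21, 1991 inclusive is 54 days; tolling adds 54 days: March 20, 1991 + 54 days = May 13, 1991.
From February 26, 1991 through March 4, 1991 inclusive is 7 days; tolling adds 7 days: May 13, 1991 + 7 days = May 20, 1991.
May 20, 1991 is a Monday and not a day the employer's offices are closed, so no extension applies.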